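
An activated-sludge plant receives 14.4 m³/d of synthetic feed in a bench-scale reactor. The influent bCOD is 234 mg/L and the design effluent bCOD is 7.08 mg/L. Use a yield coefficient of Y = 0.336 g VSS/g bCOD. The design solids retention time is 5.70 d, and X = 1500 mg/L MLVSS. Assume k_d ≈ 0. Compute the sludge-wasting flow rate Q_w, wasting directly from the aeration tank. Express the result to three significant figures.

V·X = Y·Q·ΔS·θ_c gives V = 0.336 × 14.4 × (234 − 7.08) × 5.70 / 1500 = 4.172 m³.
With mixed-liquor wasting, θ_c = V/Q_w, so Q_w = V/θ_c = 4.172/5.70 = 0.7320 m³/d.

Q_w ≈ 0.732 m³/d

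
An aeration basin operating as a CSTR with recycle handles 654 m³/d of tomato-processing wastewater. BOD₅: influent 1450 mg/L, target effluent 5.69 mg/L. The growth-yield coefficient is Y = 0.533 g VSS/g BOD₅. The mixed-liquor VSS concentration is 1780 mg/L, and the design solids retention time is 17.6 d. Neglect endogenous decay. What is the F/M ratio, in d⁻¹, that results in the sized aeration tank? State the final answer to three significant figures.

Biomass mass balance (decay neglected): V·X = Y·Q·(S₀ − S)·θ_c, so V = 0.533 × 654 × (1450 − 5.69) × 17.6 / 1780 = 4978 m³.
F/M = Q·S₀ / (V·X) = 654 × 1450 / (4978 × 1780) = 0.1070 g BOD₅·(g VSS·d)⁻¹.

F/M ≈ 0.107 d⁻¹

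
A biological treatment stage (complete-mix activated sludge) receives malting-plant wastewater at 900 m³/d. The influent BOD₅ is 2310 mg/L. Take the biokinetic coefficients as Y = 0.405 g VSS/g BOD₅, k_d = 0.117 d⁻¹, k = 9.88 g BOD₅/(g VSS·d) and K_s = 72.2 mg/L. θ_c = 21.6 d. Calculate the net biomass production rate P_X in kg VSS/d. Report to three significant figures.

P_X ≈ 238 kg VSS/d

From the Monod/SRT balance for a CMAS, S = K_s·(1+k_d θ_c)/[θ_c·(Y k − k_d) − 1] = 72.2 × (1 + 0.117 × 21.6) / [21.6 × (0.405 × 9.88 − 0.117) − 1] = 254.7 / 82.90 = 3.072 mg/L.
Observed yield with endogenous decay: Y_obs = Y / (1 + k_d·θ_c) = 0.405 / (1 + 0.117 × 21.6) = 0.405 / 3.527 = 0.1148 g VSS/g BOD₅.
ΔS = 2310 − 3.07 = 2307 mg/L, so the substrate removal rate is 900 × 2307/1000 = 2076 kg BOD₅/d.
Biomass produced: P_X = Y_obs·Q·ΔS = 0.1148 × 2076 ≈ 238.4 kg VSS/d.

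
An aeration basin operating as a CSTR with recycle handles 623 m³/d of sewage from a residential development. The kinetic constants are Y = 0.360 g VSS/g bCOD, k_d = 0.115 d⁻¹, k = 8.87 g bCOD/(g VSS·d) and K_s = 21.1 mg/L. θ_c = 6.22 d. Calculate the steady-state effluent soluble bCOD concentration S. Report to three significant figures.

S ≈ 1.99 mg/L

From the Monod/SRT balance for a CMAS, S = K_s·(1+k_d θ_c)/[θ_c·(Y k − k_d) − 1] = 21.1 × (1 + 0.115 × 6.22) / [6.22 × (0.360 × 8.87 − 0.115) − 1] = 36.19 / 18.15 = 1.994 mg/L.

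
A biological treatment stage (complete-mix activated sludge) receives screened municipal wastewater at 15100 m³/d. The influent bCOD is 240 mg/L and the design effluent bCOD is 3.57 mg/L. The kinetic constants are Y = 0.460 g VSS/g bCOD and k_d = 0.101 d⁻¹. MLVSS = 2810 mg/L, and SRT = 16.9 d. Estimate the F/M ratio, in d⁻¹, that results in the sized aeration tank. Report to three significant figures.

F/M ≈ 0.353 d⁻¹

Steady-state biomass mass balance: V·X·(1 + k_d·θ_c) = Y·Q·(S₀ − S)·θ_c, so V = 0.460 × 15100 × (240 − 3.57) × 16.9 / [2810 × (1 + 0.101 × 16.9)] = 2.78×10^7 / 7606 = 3649 m³.
F/M = applied load / biomass = Q·S₀/(V·X) = 15100 × 240 / (3649 × 2810) = 0.3535 d⁻¹.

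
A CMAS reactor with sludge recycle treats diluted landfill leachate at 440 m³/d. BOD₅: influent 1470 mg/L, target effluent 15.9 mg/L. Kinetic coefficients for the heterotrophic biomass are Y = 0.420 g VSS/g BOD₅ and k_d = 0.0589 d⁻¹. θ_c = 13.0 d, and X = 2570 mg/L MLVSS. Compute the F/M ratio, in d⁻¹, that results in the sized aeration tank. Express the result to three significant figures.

F/M ≈ 0.327 d⁻¹

Steady-state biomass mass balance: V·X·(1 + k_d·θ_c) = Y·Q·(S₀ − S)·θ_c, so V = 0.420 × 440 × (1470 − 15.9) × 13.0 / [2570 × (1 + 0.0589 × 13.0)] = 3.49×10^6 / 4538 = 769.8 m³.
F/M = applied load / biomass = Q·S₀/(V·X) = 440 × 1470 / (769.8 × 2570) = 0.3269 d⁻¹.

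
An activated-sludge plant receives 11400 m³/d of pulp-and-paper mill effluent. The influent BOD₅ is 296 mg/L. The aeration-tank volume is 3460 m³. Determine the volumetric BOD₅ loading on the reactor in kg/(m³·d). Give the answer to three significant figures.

L_v ≈ 0.975 kg BOD₅/(m³·d)

Volumetric loading L_v = Q·S₀ / V = 11400 × 296 g/m³ / 3460 m³ = 975.3 g/(m³·d) = 0.9753 kg BOD₅/(m³·d).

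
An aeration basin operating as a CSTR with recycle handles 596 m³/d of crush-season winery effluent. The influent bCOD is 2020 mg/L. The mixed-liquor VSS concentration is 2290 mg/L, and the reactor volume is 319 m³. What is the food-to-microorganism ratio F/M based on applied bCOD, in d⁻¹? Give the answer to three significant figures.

F/M = applied load / biomass = Q·S₀/(V·X) = 596 × 2020 / (319.0 × 2290) = 1.648 d⁻¹.

F/M ≈ 1.65 d⁻¹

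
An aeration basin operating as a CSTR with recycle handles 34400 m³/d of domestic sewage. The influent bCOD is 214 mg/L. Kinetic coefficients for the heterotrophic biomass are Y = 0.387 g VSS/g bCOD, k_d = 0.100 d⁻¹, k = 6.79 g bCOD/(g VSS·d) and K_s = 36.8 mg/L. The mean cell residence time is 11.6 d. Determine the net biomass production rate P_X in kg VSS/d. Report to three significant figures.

P_X ≈ 1300 kg VSS/d

From the Monod/SRT balance for a CMAS, S = K_s·(1+k_d θ_c)/[θ_c·(Y k − k_d) − 1] = 36.8 × (1 + 0.100 × 11.6) / [11.6 × (0.387 × 6.79 − 0.100) − 1] = 79.49 / 28.32 = 2.807 mg/L.
The observed yield is Y_obs = Y/(1 + k_d·θ_c) = 0.387 / (1 + 0.100 × 11.6) = 0.387 / 2.160 = 0.1792 g VSS per g bCOD removed.
Substrate removed = Q·(S₀ − S) = 34400 m³/d × (214 − 2.81) g/m³ = 7.26×10^6 g/d = 7265 kg/d.
Net biomass production P_X = Y_obs × Q·(S₀ − S) = 0.1792 × 7265 = 1302 kg VSS/d.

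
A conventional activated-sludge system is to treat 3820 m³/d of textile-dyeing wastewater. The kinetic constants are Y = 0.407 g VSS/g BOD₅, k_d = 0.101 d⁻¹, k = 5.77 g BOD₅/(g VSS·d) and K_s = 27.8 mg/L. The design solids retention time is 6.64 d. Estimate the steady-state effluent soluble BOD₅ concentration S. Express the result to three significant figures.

S ≈ 3.34 mg/L

From the Monod/SRT balance for a CMAS, S = K_s·(1+k_d θ_c)/[θ_c·(Y k − k_d) − 1] = 27.8 × (1 + 0.101 × 6.64) / [6.64 × (0.407 × 5.77 − 0.101) − 1] = 46.44 / 13.92 = 3.336 mg/L.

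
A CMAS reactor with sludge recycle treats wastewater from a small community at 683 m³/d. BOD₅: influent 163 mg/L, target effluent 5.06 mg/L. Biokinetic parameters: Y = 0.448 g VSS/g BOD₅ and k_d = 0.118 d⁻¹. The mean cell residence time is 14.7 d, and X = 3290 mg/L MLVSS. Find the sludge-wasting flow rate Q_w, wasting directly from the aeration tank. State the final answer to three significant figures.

Q_w ≈ 5.37 m³/d

Steady-state biomass mass balance: V·X·(1 + k_d·θ_c) = Y·Q·(S₀ − S)·θ_c, so V = 0.448 × 683 × (163 − 5.06) × 14.7 / [3290 × (1 + 0.118 × 14.7)] = 7.1×10^5 / 8997 = 78.96 m³.
Wasting from the aeration tank: Q_w = V / θ_c = 78.96 / 14.7 = 5.372 m³/d.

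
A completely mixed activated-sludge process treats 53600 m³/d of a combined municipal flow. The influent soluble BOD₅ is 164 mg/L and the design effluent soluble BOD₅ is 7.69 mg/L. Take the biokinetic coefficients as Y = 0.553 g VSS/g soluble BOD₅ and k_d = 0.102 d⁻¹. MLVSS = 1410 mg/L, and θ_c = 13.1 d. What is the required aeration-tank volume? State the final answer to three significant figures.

Rearranging the biomass balance for a CMAS with decay, V = Y·Q·ΔS·θ_c / [X·(1+k_d θ_c)] = 0.553 × 53600 × (164 − 7.69) × 13.1 / [1410 × (1 + 0.102 × 13.1)] = 6.07×10^7 / 3294 = 18425 m³.

V ≈ 18400 m³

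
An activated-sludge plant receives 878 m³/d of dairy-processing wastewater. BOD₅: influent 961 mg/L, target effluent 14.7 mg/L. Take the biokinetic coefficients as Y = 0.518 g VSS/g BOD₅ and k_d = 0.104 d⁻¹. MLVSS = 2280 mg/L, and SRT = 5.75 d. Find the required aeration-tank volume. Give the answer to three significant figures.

V ≈ 679 m³

From the SRT design equation V = Y Q (S₀−S) θ_c / [X (1 + k_d θ_c)] = 0.518 × 878 × (961 − 14.7) × 5.75 / [2280 × (1 + 0.104 × 5.75)] = 2.47×10^6 / 3643 = 679.2 m³.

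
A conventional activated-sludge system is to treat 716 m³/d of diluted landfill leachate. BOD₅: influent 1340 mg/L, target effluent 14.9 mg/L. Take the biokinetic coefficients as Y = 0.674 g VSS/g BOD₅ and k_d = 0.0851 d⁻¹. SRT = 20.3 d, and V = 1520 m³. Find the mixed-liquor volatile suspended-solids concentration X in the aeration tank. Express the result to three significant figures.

X ≈ 3130 mg/L

X = Y·Q·ΔS·θ_c / [V·(1 + k_d θ_c)] = 0.674 × 716 × (1340 − 14.9) × 20.3 / [1520 × (1 + 0.0851 × 20.3)] = 3131 mg/L.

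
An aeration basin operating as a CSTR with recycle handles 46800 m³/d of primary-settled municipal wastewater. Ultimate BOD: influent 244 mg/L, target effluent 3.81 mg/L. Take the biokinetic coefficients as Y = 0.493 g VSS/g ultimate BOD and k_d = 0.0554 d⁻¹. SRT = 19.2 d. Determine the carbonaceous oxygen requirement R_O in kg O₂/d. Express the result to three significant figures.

R_O ≈ 7430 kg O₂/d

The observed yield is Y_obs = Y/(1 + k_d·θ_c) = 0.493 / (1 + 0.0554 × 19.2) = 0.493 / 2.064 = 0.2389 g VSS per g ultimate BOD removed.
Mass of ultimate BOD removed per day: Q(S₀ − S) = 46800 × 240.2 g/m³ = 11241 kg/d.
P_X = Y_obs·Q·(S₀ − S) = 0.2389 × 11241 = 2685 kg VSS/d.
Carbonaceous O₂ demand = substrate oxidised − cell-mass equivalent = 11241 − 1.42 × 2685 = 7428 kg O₂/d.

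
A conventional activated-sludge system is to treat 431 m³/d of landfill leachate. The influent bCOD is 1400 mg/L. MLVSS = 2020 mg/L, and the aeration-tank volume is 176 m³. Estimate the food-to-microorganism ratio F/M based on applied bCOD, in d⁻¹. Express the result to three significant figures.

F/M = Q·S₀ / (V·X) = 431 × 1400 / (176.0 × 2020) = 1.697 g bCOD·(g VSS·d)⁻¹.

F/M ≈ 1.70 d⁻¹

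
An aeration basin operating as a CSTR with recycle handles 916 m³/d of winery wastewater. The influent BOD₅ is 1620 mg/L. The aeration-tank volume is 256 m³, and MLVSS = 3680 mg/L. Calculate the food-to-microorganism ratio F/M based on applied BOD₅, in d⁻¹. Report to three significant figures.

F/M ≈ 1.58 d⁻¹

Food-to-microorganism ratio F/M = Q S₀ / (V X) = 916 × 1620 / (256.0 × 3680) = 1.575 d⁻¹.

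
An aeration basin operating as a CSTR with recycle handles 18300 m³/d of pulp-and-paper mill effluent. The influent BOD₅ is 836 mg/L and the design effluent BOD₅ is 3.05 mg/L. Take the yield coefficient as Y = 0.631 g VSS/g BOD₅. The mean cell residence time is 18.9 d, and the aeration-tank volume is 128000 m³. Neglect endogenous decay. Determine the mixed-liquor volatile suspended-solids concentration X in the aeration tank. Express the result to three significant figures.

X ≈ 1420 mg/L

Without decay, X = Y Q (S₀−S) θ_c / V = 0.631 × 18300 × (836 − 3.05) × 18.9 / 128000 = 1420 mg/L.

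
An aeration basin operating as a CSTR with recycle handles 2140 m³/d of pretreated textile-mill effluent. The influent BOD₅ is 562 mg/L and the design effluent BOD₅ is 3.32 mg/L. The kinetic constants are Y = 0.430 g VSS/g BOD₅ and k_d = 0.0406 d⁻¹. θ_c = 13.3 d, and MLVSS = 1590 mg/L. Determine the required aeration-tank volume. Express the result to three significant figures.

V ≈ 2790 m³

Rearranging the biomass balance for a CMAS with decay, V = Y·Q·ΔS·θ_c / [X·(1+k_d θ_c)] = 0.430 × 2140 × (562 − 3.32) × 13.3 / [1590 × (1 + 0.0406 × 13.3)] = 6.84×10^6 / 2449 = 2792 m³.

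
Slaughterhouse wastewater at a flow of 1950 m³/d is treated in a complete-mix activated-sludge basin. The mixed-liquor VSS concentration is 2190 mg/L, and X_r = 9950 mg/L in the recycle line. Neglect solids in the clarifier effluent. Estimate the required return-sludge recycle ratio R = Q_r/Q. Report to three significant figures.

R = Q_r/Q = X/(X_r − X) = 2190 / (9950 − 2190) = 0.2822.

R ≈ 0.282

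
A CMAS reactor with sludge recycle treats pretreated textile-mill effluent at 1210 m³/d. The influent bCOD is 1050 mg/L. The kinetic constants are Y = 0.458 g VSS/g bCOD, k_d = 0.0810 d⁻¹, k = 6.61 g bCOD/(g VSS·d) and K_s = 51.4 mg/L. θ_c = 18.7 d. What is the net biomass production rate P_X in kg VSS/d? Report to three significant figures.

P_X ≈ 231 kg VSS/d

From the Monod/SRT balance for a CMAS, S = K_s·(1+k_d θ_c)/[θ_c·(Y k − k_d) − 1] = 51.4 × (1 + 0.0810 × 18.7) / [18.7 × (0.458 × 6.61 − 0.0810) − 1] = 129.3 / 54.10 = 2.389 mg/L.
Correct the yield for decay: Y_obs = Y/(1 + k_d θ_c) = 0.458 / (1 + 0.0810 × 18.7) = 0.458 / 2.515 = 0.1821.
Mass of bCOD removed per day: Q(S₀ − S) = 1210 × 1048 g/m³ = 1268 kg/d.
P_X = Y_obs · Q(S₀ − S) = 0.1821 × 1268 = 230.9 kg VSS/d.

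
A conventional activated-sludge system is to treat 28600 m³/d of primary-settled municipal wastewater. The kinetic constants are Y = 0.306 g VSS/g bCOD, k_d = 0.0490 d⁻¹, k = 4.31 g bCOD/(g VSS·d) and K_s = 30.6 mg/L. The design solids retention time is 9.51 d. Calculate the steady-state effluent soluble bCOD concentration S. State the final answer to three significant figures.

For a completely mixed reactor with recycle the Lawrence–McCarty relation gives S = K_s·(1 + k_d·θ_c) / [θ_c·(Y·k − k_d) − 1] = 30.6 × (1 + 0.0490 × 9.51) / [9.51 × (0.306 × 4.31 − 0.0490) − 1] = 44.86 / 11.08 = 4.050 mg/L.

S ≈ 4.05 mg/L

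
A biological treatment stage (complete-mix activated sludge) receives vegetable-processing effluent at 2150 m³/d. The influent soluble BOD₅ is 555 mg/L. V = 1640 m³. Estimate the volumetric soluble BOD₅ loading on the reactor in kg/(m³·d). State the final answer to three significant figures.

L_v ≈ 0.728 kg soluble BOD₅/(m³·d)

L_v = Q S₀ / V = 2150 × 555 × 10⁻³ / 1640 = 0.7276 kg/(m³·d).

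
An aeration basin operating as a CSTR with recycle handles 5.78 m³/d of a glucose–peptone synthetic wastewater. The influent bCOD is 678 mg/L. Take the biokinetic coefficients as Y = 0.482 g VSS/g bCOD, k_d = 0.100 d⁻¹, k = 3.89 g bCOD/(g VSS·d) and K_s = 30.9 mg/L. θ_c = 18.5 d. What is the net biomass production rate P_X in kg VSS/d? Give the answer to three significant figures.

P_X ≈ 0.660 kg VSS/d

Effluent substrate depends only on kinetics and SRT: S = K_s(1 + k_d θ_c) / [θ_c(Yk − k_d) − 1] = 30.9 × (1 + 0.100 × 18.5) / [18.5 × (0.482 × 3.89 − 0.100) − 1] = 88.06 / 31.84 = 2.766 mg/L.
Y_obs = Y / (1 + k_d θ_c) = 0.482 / (1 + 0.100 × 18.5) = 0.482 / 2.850 = 0.1691.
Q·(S₀ − S) = 5.78 × (678 − 2.77) × 10⁻³ = 3.903 kg/d removed.
Net biomass production P_X = Y_obs × Q·(S₀ − S) = 0.1691 × 3.903 = 0.6601 kg VSS/d.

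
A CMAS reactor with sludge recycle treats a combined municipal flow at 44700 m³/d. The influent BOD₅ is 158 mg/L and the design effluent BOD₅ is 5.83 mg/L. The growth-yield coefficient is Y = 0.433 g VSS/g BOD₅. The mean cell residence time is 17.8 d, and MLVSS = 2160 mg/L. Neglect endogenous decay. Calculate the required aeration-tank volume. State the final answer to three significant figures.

V ≈ 24300 m³

Biomass mass balance (decay neglected): V·X = Y·Q·(S₀ − S)·θ_c, so V = 0.433 × 44700 × (158 − 5.83) × 17.8 / 2160 = 24271 m³.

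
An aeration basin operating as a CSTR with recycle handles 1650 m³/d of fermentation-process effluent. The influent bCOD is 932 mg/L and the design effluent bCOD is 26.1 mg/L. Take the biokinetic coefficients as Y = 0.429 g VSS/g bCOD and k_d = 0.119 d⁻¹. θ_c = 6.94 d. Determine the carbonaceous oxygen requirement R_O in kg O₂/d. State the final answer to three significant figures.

R_O ≈ 996 kg O₂/d

Correct the yield for decay: Y_obs = Y/(1 + k_d θ_c) = 0.429 / (1 + 0.119 × 6.94) = 0.429 / 1.826 = 0.2350.
Substrate removed = Q·(S₀ − S) = 1650 m³/d × (932 − 26.1) g/m³ = 1.49×10^6 g/d = 1495 kg/d.
Biomass synthesised: P_X = Y_obs × 1495 = 351.2 kg VSS/d.
R_O = Q·ΔS − 1.42 P_X = 1495 − 498.7 = 996.0 kg O₂/d.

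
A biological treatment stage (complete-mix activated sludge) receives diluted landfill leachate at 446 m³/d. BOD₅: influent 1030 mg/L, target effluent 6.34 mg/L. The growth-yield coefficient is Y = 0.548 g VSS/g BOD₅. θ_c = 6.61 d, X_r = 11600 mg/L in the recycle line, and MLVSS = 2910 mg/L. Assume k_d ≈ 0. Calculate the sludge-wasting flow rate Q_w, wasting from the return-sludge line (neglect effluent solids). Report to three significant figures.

Q_w ≈ 21.6 m³/d

Biomass mass balance (decay neglected): V·X = Y·Q·(S₀ − S)·θ_c, so V = 0.548 × 446 × (1030 − 6.34) × 6.61 / 2910 = 568.3 m³.
Q_w = (V·X)/(θ_c X_r) = 568.3 × 2910 / (6.61 × 11600) = 21.57 m³/d.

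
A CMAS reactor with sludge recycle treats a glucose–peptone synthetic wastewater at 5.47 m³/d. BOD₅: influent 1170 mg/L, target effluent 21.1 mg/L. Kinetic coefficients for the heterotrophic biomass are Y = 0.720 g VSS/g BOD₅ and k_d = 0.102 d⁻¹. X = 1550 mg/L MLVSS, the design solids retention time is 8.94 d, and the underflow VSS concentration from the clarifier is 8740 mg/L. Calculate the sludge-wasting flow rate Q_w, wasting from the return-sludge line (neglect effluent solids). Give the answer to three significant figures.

Rearranging the biomass balance for a CMAS with decay, V = Y·Q·ΔS·θ_c / [X·(1+k_d θ_c)] = 0.720 × 5.47 × (1170 − 21.1) × 8.94 / [1550 × (1 + 0.102 × 8.94)] = 4.05×10^4 / 2963 = 13.65 m³.
θ_c = V·X/(Q_w·X_r) when wasting from the recycle, so Q_w = V·X/(θ_c·X_r) = 13.65 × 1550 / (8.94 × 8740) = 0.2708 m³/d.

Q_w ≈ 0.271 m³/d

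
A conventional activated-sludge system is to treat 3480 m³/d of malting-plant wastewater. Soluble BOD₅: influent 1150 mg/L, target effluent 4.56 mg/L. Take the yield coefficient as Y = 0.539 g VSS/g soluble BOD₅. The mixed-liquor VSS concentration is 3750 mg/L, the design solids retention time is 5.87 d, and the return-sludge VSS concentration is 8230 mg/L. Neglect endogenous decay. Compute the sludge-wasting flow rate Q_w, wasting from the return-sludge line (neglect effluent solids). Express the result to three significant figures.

Q_w ≈ 261 m³/d

V·X = Y·Q·ΔS·θ_c gives V = 0.539 × 3480 × (1150 − 4.56) × 5.87 / 3750 = 3363 m³.
Q_w = (V·X)/(θ_c X_r) = 3363 × 3750 / (5.87 × 8230) = 261.1 m³/d.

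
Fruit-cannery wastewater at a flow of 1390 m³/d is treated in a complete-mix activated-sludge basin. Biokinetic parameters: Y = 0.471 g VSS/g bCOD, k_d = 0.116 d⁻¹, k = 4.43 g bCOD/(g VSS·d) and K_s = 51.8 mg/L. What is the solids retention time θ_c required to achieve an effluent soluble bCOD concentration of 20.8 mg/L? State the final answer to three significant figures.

θ_c ≈ 2.08 d

At the target effluent, Y k S/(K_s+S) = 0.471×4.43×20.8/72.60 = 0.5978 d⁻¹.
θ_c = 1/(μ − k_d) = 1/(0.5978 − 0.116) = 1/0.4818 = 2.076 d.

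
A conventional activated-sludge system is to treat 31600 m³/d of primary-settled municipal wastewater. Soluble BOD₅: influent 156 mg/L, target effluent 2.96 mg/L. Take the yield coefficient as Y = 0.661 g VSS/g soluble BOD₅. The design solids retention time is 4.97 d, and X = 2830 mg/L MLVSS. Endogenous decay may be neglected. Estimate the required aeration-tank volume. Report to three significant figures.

V·X = Y·Q·ΔS·θ_c gives V = 0.661 × 31600 × (156 − 2.96) × 4.97 / 2830 = 5614 m³.

V ≈ 5610 m³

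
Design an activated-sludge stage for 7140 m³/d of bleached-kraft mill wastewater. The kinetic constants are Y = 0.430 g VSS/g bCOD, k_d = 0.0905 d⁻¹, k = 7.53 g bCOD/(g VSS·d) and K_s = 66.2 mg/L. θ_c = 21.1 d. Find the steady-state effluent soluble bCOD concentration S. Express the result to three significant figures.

For a completely mixed reactor with recycle the Lawrence–McCarty relation gives S = K_s·(1 + k_d·θ_c) / [θ_c·(Y·k − k_d) − 1] = 66.2 × (1 + 0.0905 × 21.1) / [21.1 × (0.430 × 7.53 − 0.0905) − 1] = 192.6 / 65.41 = 2.945 mg/L.

S ≈ 2.94 mg/L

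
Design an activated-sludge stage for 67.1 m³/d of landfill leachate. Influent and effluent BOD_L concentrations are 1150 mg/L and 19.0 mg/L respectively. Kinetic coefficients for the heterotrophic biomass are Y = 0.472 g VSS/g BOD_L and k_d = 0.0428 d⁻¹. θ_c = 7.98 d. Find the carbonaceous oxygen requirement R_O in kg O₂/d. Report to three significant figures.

R_O ≈ 38.0 kg O₂/d

The observed yield is Y_obs = Y/(1 + k_d·θ_c) = 0.472 / (1 + 0.0428 × 7.98) = 0.472 / 1.342 = 0.3518 g VSS per g BOD_L removed.
Mass of BOD_L removed per day: Q(S₀ − S) = 67.1 × 1131 g/m³ = 75.89 kg/d.
Net sludge production P_X = 0.3518 × 75.89 = 26.70 kg VSS/d.
R_O = Q·(S₀ − S) − 1.42·P_X = 75.89 − 1.42 × 26.70 = 37.98 kg O₂/d.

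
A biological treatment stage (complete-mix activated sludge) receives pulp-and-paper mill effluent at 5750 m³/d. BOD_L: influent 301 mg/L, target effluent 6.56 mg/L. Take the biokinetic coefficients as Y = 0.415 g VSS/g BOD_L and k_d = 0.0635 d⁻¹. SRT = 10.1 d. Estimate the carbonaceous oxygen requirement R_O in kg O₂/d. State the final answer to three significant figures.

Observed yield with endogenous decay: Y_obs = Y / (1 + k_d·θ_c) = 0.415 / (1 + 0.0635 × 10.1) = 0.415 / 1.641 = 0.2528 g VSS/g BOD_L.
ΔS = 301 − 6.56 = 294.4 mg/L, so the substrate removal rate is 5750 × 294.4/1000 = 1693 kg BOD_L/d.
Net sludge production P_X = 0.2528 × 1693 = 428.1 kg VSS/d.
R_O = Q·(S₀ − S) − 1.42·P_X = 1693 − 1.42 × 428.1 = 1085 kg O₂/d.

R_O ≈ 1090 kg O₂/d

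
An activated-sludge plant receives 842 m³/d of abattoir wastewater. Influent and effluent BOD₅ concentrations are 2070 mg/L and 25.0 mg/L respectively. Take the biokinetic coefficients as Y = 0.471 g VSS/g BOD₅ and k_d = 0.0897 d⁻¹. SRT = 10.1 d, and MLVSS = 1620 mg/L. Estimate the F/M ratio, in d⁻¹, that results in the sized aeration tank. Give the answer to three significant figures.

F/M ≈ 0.406 d⁻¹

Rearranging the biomass balance for a CMAS with decay, V = Y·Q·ΔS·θ_c / [X·(1+k_d θ_c)] = 0.471 × 842 × (2070 − 25.0) × 10.1 / [1620 × (1 + 0.0897 × 10.1)] = 8.19×10^6 / 3088 = 2653 m³.
Food-to-microorganism ratio F/M = Q S₀ / (V X) = 842 × 2070 / (2653 × 1620) = 0.4056 d⁻¹.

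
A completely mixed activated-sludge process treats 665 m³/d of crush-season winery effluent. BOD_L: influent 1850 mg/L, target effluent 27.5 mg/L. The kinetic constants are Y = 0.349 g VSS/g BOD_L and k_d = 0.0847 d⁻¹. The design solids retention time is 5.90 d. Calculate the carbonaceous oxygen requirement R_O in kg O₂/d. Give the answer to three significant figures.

The observed yield is Y_obs = Y/(1 + k_d·θ_c) = 0.349 / (1 + 0.0847 × 5.90) = 0.349 / 1.500 = 0.2327 g VSS per g BOD_L removed.
ΔS = 1850 − 27.5 = 1822 mg/L, so the substrate removal rate is 665 × 1822/1000 = 1212 kg BOD_L/d.
Net sludge production P_X = 0.2327 × 1212 = 282.0 kg VSS/d.
R_O = Q·(S₀ − S) − 1.42·P_X = 1212 − 1.42 × 282.0 = 811.5 kg O₂/d.

R_O ≈ 811 kg O₂/d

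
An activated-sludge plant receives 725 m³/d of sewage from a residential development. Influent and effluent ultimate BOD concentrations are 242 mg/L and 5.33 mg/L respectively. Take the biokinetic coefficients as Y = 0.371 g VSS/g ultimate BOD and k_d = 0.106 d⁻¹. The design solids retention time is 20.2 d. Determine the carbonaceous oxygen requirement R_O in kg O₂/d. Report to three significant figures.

R_O ≈ 143 kg O₂/d

Y_obs = Y / (1 + k_d θ_c) = 0.371 / (1 + 0.106 × 20.2) = 0.371 / 3.141 = 0.1181.
Mass of ultimate BOD removed per day: Q(S₀ − S) = 725 × 236.7 g/m³ = 171.6 kg/d.
Net sludge production P_X = 0.1181 × 171.6 = 20.27 kg VSS/d.
Carbonaceous O₂ demand = substrate oxidised − cell-mass equivalent = 171.6 − 1.42 × 20.27 = 142.8 kg O₂/d.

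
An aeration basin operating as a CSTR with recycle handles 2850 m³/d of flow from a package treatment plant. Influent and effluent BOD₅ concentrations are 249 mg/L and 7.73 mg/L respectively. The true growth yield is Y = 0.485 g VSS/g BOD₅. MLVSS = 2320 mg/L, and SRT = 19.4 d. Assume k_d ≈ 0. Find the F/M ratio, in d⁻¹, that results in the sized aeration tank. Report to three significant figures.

F/M ≈ 0.110 d⁻¹

Biomass mass balance (decay neglected): V·X = Y·Q·(S₀ − S)·θ_c, so V = 0.485 × 2850 × (249 − 7.73) × 19.4 / 2320 = 2789 m³.
F/M = Q·S₀ / (V·X) = 2850 × 249 / (2789 × 2320) = 0.1097 g BOD₅·(g VSS·d)⁻¹.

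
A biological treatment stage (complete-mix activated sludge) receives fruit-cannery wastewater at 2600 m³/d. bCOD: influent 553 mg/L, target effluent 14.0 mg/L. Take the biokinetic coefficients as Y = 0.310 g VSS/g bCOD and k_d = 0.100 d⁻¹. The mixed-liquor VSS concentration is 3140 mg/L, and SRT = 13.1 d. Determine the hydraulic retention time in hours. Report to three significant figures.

Steady-state biomass mass balance: V·X·(1 + k_d·θ_c) = Y·Q·(S₀ − S)·θ_c, so V = 0.310 × 2600 × (553 − 14.0) × 13.1 / [3140 × (1 + 0.100 × 13.1)] = 5.69×10^6 / 7253 = 784.6 m³.
τ = V/Q = 784.6/2600 = 0.3018 d, or 7.243 h.

τ ≈ 7.24 h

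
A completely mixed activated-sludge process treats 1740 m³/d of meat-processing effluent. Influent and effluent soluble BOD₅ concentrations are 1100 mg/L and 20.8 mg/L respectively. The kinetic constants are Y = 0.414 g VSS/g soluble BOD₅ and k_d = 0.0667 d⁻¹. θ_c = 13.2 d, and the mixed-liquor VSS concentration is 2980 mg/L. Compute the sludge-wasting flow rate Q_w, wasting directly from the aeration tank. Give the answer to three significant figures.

Steady-state biomass mass balance: V·X·(1 + k_d·θ_c) = Y·Q·(S₀ − S)·θ_c, so V = 0.414 × 1740 × (1100 − 20.8) × 13.2 / [2980 × (1 + 0.0667 × 13.2)] = 1.03×10^7 / 5604 = 1831 m³.
For wasting at MLVSS concentration, Q_w = V/θ_c = 1831/13.2 = 138.7 m³/d.

Q_w ≈ 139 m³/d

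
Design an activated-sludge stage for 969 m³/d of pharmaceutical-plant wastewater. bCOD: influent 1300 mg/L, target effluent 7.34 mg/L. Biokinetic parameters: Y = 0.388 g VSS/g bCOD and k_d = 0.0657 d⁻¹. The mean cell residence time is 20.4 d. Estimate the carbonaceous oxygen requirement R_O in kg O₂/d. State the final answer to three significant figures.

R_O ≈ 958 kg O₂/d

The observed yield is Y_obs = Y/(1 + k_d·θ_c) = 0.388 / (1 + 0.0657 × 20.4) = 0.388 / 2.340 = 0.1658 g VSS per g bCOD removed.
Q·(S₀ − S) = 969 × (1300 − 7.34) × 10⁻³ = 1253 kg/d removed.
P_X = Y_obs·Q·(S₀ − S) = 0.1658 × 1253 = 207.7 kg VSS/d.
R_O = Q·(S₀ − S) − 1.42·P_X = 1253 − 1.42 × 207.7 = 957.7 kg O₂/d.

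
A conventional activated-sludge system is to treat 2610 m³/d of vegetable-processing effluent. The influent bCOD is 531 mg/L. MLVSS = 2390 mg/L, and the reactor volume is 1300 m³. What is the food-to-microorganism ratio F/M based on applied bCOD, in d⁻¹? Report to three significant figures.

F/M ≈ 0.446 d⁻¹

Food-to-microorganism ratio F/M = Q S₀ / (V X) = 2610 × 531 / (1300 × 2390) = 0.4461 d⁻¹.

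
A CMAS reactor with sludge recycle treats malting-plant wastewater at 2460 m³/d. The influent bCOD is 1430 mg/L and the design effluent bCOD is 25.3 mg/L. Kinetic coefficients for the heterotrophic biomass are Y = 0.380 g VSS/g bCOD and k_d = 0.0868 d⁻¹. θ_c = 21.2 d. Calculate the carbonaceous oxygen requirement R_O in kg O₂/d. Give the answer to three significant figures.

The observed yield is Y_obs = Y/(1 + k_d·θ_c) = 0.380 / (1 + 0.0868 × 21.2) = 0.380 / 2.840 = 0.1338 g VSS per g bCOD removed.
ΔS = 1430 − 25.3 = 1405 mg/L, so the substrate removal rate is 2460 × 1405/1000 = 3456 kg bCOD/d.
P_X = Y_obs·Q·(S₀ − S) = 0.1338 × 3456 = 462.3 kg VSS/d.
R_O = Q·ΔS − 1.42 P_X = 3456 − 656.5 = 2799 kg O₂/d.

R_O ≈ 2800 kg O₂/d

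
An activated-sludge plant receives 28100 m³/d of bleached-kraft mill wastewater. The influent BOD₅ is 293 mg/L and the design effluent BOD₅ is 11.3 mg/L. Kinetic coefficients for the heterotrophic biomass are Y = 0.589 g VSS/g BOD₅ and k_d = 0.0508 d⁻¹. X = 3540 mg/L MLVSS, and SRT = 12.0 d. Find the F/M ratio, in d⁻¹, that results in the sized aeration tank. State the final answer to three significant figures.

F/M ≈ 0.237 d⁻¹

Steady-state biomass mass balance: V·X·(1 + k_d·θ_c) = Y·Q·(S₀ − S)·θ_c, so V = 0.589 × 28100 × (293 − 11.3) × 12.0 / [3540 × (1 + 0.0508 × 12.0)] = 5.59×10^7 / 5698 = 9819 m³.
F/M = Q·S₀ / (V·X) = 28100 × 293 / (9819 × 3540) = 0.2369 g BOD₅·(g VSS·d)⁻¹.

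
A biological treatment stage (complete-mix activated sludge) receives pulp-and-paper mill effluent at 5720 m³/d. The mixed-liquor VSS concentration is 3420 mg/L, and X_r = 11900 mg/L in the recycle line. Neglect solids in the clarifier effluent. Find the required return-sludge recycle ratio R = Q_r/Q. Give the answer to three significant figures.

Mass balance around the secondary clarifier (neglecting effluent solids): R = X / (X_r − X) = 3420 / (11900 − 3420) = 0.4033.

R ≈ 0.403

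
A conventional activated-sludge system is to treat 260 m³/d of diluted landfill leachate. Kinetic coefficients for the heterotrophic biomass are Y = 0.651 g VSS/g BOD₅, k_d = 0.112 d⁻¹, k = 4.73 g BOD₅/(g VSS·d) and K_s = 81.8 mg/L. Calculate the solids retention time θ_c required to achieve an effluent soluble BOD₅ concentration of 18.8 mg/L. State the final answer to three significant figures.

θ_c ≈ 2.16 d

Specific growth rate at S = 18.8 mg/L: μ = YkS/(K_s+S) = 0.651·4.73·18.8/(81.8+18.8) = 0.5754 d⁻¹.
Then 1/θ_c = μ − k_d = 0.5754 − 0.112 = 0.4634 d⁻¹, giving θ_c = 2.158 d.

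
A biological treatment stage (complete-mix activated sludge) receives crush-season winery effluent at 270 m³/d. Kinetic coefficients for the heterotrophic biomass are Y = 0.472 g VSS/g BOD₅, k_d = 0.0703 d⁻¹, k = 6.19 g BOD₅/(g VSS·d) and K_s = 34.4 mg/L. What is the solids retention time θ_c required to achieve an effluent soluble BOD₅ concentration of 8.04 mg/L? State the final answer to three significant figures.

θ_c ≈ 2.07 d

At the target effluent, Y k S/(K_s+S) = 0.472×6.19×8.04/42.44 = 0.5535 d⁻¹.
1/θ_c = 0.5535 − 0.0703 = 0.4832 d⁻¹, so θ_c = 2.070 d.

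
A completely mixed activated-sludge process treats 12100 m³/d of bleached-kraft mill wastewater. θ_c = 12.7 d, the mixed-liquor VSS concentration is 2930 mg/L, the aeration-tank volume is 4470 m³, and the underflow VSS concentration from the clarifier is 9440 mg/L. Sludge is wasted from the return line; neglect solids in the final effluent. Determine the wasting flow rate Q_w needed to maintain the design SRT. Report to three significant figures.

Q_w ≈ 109 m³/d

θ_c = V·X/(Q_w·X_r) when wasting from the recycle, so Q_w = V·X/(θ_c·X_r) = 4470 × 2930 / (12.7 × 9440) = 109.2 m³/d.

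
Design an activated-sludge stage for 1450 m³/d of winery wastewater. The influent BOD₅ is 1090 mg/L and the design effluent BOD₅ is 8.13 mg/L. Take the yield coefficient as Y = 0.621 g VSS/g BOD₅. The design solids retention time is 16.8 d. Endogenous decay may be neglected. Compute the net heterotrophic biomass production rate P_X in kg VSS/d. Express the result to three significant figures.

P_X ≈ 974 kg VSS/d

Since k_d ≈ 0, Y_obs = Y = 0.621 g VSS/g BOD₅.
ΔS = 1090 − 8.13 = 1082 mg/L, so the substrate removal rate is 1450 × 1082/1000 = 1569 kg BOD₅/d.
Net biomass production P_X = Y_obs × Q·(S₀ − S) = 0.6210 × 1569 = 974.2 kg VSS/d.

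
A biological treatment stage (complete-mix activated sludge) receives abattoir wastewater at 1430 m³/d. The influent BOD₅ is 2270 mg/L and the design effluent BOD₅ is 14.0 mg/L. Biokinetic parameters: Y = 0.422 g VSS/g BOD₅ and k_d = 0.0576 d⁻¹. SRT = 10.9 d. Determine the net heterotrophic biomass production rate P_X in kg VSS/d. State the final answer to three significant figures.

P_X ≈ 836 kg VSS/d

Y_obs = Y / (1 + k_d θ_c) = 0.422 / (1 + 0.0576 × 10.9) = 0.422 / 1.628 = 0.2592.
Mass of BOD₅ removed per day: Q(S₀ − S) = 1430 × 2256 g/m³ = 3226 kg/d.
Biomass produced: P_X = Y_obs·Q·ΔS = 0.2592 × 3226 ≈ 836.3 kg VSS/d.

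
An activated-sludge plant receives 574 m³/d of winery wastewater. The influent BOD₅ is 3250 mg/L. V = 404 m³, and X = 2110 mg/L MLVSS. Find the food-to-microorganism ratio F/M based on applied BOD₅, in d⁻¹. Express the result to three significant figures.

F/M = Q·S₀ / (V·X) = 574 × 3250 / (404.0 × 2110) = 2.188 g BOD₅·(g VSS·d)⁻¹.

F/M ≈ 2.19 d⁻¹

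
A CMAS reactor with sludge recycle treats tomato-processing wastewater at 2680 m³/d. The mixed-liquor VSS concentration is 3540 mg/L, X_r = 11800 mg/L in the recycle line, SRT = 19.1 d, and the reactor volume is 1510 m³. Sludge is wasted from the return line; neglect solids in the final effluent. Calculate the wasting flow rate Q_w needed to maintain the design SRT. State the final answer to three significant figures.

Wasting from the return line (neglecting effluent solids): Q_w = V·X / (θ_c·X_r) = 1510 × 3540 / (19.1 × 11800) = 23.72 m³/d.

Q_w ≈ 23.7 m³/d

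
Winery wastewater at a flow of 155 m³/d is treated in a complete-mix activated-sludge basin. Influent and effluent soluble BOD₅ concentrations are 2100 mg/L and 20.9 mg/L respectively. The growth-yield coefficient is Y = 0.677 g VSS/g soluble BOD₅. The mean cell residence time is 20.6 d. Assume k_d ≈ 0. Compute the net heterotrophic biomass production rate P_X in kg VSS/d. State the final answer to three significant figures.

No decay correction is needed, so Y_obs = Y = 0.677.
Mass of soluble BOD₅ removed per day: Q(S₀ − S) = 155 × 2079 g/m³ = 322.3 kg/d.
So the net sludge growth is P_X = 0.6770 × 322.3 = 218.2 kg VSS/d.

P_X ≈ 218 kg VSS/d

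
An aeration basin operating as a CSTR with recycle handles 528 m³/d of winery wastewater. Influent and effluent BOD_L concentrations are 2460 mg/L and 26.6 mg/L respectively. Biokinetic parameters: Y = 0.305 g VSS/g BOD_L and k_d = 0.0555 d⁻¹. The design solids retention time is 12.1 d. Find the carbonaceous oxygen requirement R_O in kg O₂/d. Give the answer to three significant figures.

Correct the yield for decay: Y_obs = Y/(1 + k_d θ_c) = 0.305 / (1 + 0.0555 × 12.1) = 0.305 / 1.672 = 0.1825.
Q·(S₀ − S) = 528 × (2460 − 26.6) × 10⁻³ = 1285 kg/d removed.
Net sludge production P_X = 0.1825 × 1285 = 234.4 kg VSS/d.
R_O = Q·(S₀ − S) − 1.42·P_X = 1285 − 1.42 × 234.4 = 951.9 kg O₂/d.

R_O ≈ 952 kg O₂/d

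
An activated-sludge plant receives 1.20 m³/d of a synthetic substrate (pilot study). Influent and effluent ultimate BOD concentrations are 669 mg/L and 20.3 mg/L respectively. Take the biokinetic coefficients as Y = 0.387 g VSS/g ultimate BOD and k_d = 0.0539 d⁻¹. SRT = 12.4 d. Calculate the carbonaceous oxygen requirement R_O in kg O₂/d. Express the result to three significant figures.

The observed yield is Y_obs = Y/(1 + k_d·θ_c) = 0.387 / (1 + 0.0539 × 12.4) = 0.387 / 1.668 = 0.2320 g VSS per g ultimate BOD removed.
ΔS = 669 − 20.3 = 648.7 mg/L, so the substrate removal rate is 1.20 × 648.7/1000 = 0.7784 kg ultimate BOD/d.
Biomass synthesised: P_X = Y_obs × 0.7784 = 0.1806 kg VSS/d.
R_O = Q·ΔS − 1.42 P_X = 0.7784 − 0.2564 = 0.5220 kg O₂/d.

R_O ≈ 0.522 kg O₂/d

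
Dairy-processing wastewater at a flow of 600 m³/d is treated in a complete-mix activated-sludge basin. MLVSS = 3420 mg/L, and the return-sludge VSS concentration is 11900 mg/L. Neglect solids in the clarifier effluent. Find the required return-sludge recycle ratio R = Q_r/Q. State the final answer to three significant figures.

Solids balance on the clarifier gives (1+R)X = R·X_r, so R = X/(X_r − X) = 3420 / (11900 − 3420) = 0.4033.

R ≈ 0.403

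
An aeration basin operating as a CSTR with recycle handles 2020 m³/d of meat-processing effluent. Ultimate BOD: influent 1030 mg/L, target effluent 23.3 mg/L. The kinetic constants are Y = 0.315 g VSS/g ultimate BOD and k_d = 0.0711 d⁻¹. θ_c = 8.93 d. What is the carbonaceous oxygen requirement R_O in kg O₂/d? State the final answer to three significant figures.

Y_obs = Y / (1 + k_d θ_c) = 0.315 / (1 + 0.0711 × 8.93) = 0.315 / 1.635 = 0.1927.
Q·(S₀ − S) = 2020 × (1030 − 23.3) × 10⁻³ = 2034 kg/d removed.
P_X = Y_obs·Q·(S₀ − S) = 0.1927 × 2034 = 391.8 kg VSS/d.
R_O = Q·(S₀ − S) − 1.42·P_X = 2034 − 1.42 × 391.8 = 1477 kg O₂/d.

R_O ≈ 1480 kg O₂/d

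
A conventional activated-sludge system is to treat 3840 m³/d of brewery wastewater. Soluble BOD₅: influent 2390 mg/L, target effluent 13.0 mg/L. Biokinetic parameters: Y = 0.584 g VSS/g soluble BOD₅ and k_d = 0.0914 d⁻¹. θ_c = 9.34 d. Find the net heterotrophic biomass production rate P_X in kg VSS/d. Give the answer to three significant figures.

P_X ≈ 2880 kg VSS/d

The observed yield is Y_obs = Y/(1 + k_d·θ_c) = 0.584 / (1 + 0.0914 × 9.34) = 0.584 / 1.854 = 0.3150 g VSS per g soluble BOD₅ removed.
ΔS = 2390 − 13.0 = 2377 mg/L, so the substrate removal rate is 3840 × 2377/1000 = 9128 kg soluble BOD₅/d.
Net biomass production P_X = Y_obs × Q·(S₀ − S) = 0.3150 × 9128 = 2876 kg VSS/d.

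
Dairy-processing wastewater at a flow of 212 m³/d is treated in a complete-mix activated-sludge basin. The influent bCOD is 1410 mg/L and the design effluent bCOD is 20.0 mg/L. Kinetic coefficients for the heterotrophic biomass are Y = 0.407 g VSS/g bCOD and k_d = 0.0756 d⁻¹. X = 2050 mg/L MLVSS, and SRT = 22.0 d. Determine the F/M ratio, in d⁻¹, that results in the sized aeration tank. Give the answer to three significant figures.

F/M ≈ 0.302 d⁻¹

Rearranging the biomass balance for a CMAS with decay, V = Y·Q·ΔS·θ_c / [X·(1+k_d θ_c)] = 0.407 × 212 × (1410 − 20.0) × 22.0 / [2050 × (1 + 0.0756 × 22.0)] = 2.64×10^6 / 5460 = 483.3 m³.
Food-to-microorganism ratio F/M = Q S₀ / (V X) = 212 × 1410 / (483.3 × 2050) = 0.3017 d⁻¹.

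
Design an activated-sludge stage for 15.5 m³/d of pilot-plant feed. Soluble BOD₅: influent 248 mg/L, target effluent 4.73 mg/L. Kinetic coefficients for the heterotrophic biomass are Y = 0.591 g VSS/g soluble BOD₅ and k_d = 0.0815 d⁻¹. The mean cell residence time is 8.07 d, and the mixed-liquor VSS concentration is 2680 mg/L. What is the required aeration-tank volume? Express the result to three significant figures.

V ≈ 4.05 m³

Steady-state biomass mass balance: V·X·(1 + k_d·θ_c) = Y·Q·(S₀ − S)·θ_c, so V = 0.591 × 15.5 × (248 − 4.73) × 8.07 / [2680 × (1 + 0.0815 × 8.07)] = 1.8×10^4 / 4443 = 4.048 m³.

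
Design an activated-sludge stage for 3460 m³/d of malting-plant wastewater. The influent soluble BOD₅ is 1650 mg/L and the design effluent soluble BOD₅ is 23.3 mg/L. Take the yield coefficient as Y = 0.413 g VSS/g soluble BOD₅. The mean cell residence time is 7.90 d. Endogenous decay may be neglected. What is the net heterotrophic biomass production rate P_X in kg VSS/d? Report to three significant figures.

P_X ≈ 2320 kg VSS/d

Since k_d ≈ 0, Y_obs = Y = 0.413 g VSS/g soluble BOD₅.
Mass of soluble BOD₅ removed per day: Q(S₀ − S) = 3460 × 1627 g/m³ = 5628 kg/d.
Net biomass production P_X = Y_obs × Q·(S₀ − S) = 0.4130 × 5628 = 2325 kg VSS/d.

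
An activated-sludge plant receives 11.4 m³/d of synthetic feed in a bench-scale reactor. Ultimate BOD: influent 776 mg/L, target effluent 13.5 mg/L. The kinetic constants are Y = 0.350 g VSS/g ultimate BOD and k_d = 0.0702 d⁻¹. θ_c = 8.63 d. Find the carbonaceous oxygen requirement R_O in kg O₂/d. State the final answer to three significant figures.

R_O ≈ 6.00 kg O₂/d

Correct the yield for decay: Y_obs = Y/(1 + k_d θ_c) = 0.350 / (1 + 0.0702 × 8.63) = 0.350 / 1.606 = 0.2180.
Q·(S₀ − S) = 11.4 × (776 − 13.5) × 10⁻³ = 8.693 kg/d removed.
Net sludge production P_X = 0.2180 × 8.693 = 1.895 kg VSS/d.
R_O = Q·(S₀ − S) − 1.42·P_X = 8.693 − 1.42 × 1.895 = 6.002 kg O₂/d.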